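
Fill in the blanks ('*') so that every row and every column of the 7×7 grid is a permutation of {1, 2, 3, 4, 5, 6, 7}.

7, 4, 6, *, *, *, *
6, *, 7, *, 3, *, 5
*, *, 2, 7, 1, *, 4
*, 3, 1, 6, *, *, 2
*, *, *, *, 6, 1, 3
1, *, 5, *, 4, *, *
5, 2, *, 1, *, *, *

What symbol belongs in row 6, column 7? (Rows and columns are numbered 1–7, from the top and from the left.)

(r1,c7) = 1
(r2,c2) = 1
(r3,c1) = 3
(r4,c1) = 4
(r5,c1) = 2
(r5,c3) = 4
(r5,c4) = 5
(r7,c3) = 3
(r7,c5) = 7
(r7,c7) = 6
(r4,c5) = 5
(r4,c6) = 7
(r5,c2) = 7
(r6,c2) = 6
(r6,c7) = 7

7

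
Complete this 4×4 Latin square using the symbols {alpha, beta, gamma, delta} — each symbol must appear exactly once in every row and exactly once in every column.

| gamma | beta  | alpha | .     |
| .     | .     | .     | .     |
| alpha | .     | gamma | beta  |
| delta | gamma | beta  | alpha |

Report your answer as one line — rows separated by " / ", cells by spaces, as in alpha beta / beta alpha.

gamma beta alpha delta / beta alpha delta gamma / alpha delta gamma beta / delta gamma beta alpha

(r1,c4) = delta
(r2,c1) = beta
(r2,c3) = delta
(r2,c4) = gamma
(r3,c2) = delta
(r2,c2) = alpha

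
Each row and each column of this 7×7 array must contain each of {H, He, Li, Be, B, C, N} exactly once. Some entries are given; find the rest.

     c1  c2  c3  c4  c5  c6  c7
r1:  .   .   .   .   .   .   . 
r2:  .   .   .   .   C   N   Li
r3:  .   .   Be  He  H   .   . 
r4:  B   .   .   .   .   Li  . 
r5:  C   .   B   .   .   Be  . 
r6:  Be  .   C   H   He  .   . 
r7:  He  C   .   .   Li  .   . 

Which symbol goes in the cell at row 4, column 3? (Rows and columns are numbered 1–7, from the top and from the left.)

H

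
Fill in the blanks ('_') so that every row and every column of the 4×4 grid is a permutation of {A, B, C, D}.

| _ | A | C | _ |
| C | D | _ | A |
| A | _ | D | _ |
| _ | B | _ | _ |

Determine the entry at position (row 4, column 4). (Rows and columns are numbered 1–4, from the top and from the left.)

C

row 2 has {A,C,D}; column 3 has {C,D} — only B is left for (r2,c3).
row 3 has {A,D}; column 2 has {A,B,D} — only C is left for (r3,c2).
row 3 has {A,C,D}; column 4 has {A} — only B is left for (r3,c4).
row 4 has {B}; column 1 has {A,C} — only D is left for (r4,c1).
row 4 has {B,D}; column 3 has {B,C,D} — only A is left for (r4,c3).
row 4 has {A,B,D}; column 4 has {A,B} — only C is left for (r4,c4).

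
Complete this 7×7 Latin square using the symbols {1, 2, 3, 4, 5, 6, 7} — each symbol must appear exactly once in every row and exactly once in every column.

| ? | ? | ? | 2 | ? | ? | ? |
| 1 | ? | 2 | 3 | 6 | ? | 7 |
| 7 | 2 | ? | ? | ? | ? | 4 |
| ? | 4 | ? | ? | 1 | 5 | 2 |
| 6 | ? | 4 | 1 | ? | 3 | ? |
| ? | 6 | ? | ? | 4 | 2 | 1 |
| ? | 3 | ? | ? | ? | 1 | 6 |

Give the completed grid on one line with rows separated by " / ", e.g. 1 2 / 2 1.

(r2,c2) = 5
(r2,c6) = 4
(r3,c6) = 6
(r4,c1) = 3
(r5,c2) = 7
(r5,c7) = 5
(r6,c1) = 5
(r6,c4) = 7
(r1,c1) = 4
(r1,c2) = 1
(r1,c6) = 7
(r1,c7) = 3
(r3,c4) = 5
(r3,c5) = 3
(r4,c4) = 6
(r5,c5) = 2
(r6,c3) = 3
(r7,c1) = 2
(r7,c4) = 4
(r1,c5) = 5
(r3,c3) = 1
(r4,c3) = 7
(r7,c3) = 5
(r7,c5) = 7
(r1,c3) = 6

4 1 6 2 5 7 3 / 1 5 2 3 6 4 7 / 7 2 1 5 3 6 4 / 3 4 7 6 1 5 2 / 6 7 4 1 2 3 5 / 5 6 3 7 4 2 1 / 2 3 5 4 7 1 6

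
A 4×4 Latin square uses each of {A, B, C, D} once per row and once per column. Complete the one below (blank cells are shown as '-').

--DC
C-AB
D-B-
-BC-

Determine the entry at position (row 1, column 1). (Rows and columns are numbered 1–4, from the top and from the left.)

(r1,c2): row 1 has {C,D}; column 2 has {B}, so it must be A.
(r2,c2): row 2 has {A,B,C}; column 2 has {A,B}, so it must be D.
(r3,c2): row 3 has {B,D}; column 2 has {A,B,D}, so it must be C.
(r3,c4): row 3 has {B,C,D}; column 4 has {B,C}, so it must be A.
(r4,c1): row 4 has {B,C}; column 1 has {C,D}, so it must be A.
(r4,c4): row 4 has {A,B,C}; column 4 has {A,B,C}, so it must be D.
(r1,c1): row 1 has {A,C,D}; column 1 has {A,C,D}, so it must be B.

B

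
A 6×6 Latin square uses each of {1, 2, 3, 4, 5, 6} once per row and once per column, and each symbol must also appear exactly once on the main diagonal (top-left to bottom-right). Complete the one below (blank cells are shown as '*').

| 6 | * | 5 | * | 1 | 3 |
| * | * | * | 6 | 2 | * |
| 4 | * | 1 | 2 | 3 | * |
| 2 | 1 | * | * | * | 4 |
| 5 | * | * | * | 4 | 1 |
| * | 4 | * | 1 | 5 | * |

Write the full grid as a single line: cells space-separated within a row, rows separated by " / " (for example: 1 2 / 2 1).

(r1,c2) = 2
(r1,c4) = 4
(r2,c6) = 5
(r3,c6) = 6
(r4,c5) = 6
(r5,c4) = 3
(r6,c1) = 3
(r6,c6) = 2
(r2,c1) = 1
(r2,c2) = 3
(r2,c3) = 4
(r3,c2) = 5
(r4,c3) = 3
(r4,c4) = 5
(r5,c2) = 6
(r5,c3) = 2
(r6,c3) = 6

6 2 5 4 1 3 / 1 3 4 6 2 5 / 4 5 1 2 3 6 / 2 1 3 5 6 4 / 5 6 2 3 4 1 / 3 4 6 1 5 2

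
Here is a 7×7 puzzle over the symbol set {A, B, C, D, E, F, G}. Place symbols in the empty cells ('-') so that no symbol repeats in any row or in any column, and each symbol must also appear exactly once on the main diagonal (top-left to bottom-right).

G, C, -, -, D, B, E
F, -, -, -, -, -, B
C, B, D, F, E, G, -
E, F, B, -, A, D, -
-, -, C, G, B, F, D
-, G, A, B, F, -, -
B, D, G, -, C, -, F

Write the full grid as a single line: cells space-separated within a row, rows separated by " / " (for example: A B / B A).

G C F A D B E / F A E D G C B / C B D F E G A / E F B C A D G / A E C G B F D / D G A B F E C / B D G E C A F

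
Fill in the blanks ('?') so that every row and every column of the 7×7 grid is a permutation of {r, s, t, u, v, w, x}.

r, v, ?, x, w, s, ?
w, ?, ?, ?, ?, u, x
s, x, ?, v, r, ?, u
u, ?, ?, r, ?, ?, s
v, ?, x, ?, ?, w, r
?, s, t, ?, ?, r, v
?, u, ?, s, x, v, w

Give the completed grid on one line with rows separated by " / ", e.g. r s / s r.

r v u x w s t / w r s t v u x / s x w v r t u / u w v r t x s / v t x u s w r / x s t w u r v / t u r s x v w

At row 1, column 3: row 1 has {r,s,v,w,x}; column 3 has {t,x}; that leaves u.
At row 1, column 7: row 1 has {r,s,u,v,w,x}; column 7 has {r,s,u,v,w,x}; that leaves t.
At row 2, column 4: row 2 has {u,w,x}; column 4 has {r,s,v,x}; that leaves t.
At row 3, column 3: row 3 has {r,s,u,v,x}; column 3 has {t,u,x}; that leaves w.
At row 3, column 6: row 3 has {r,s,u,v,w,x}; column 6 has {r,s,u,v,w}; that leaves t.
At row 4, column 3: row 4 has {r,s,u}; column 3 has {t,u,w,x}; that leaves v.
At row 4, column 5: row 4 has {r,s,u,v}; column 5 has {r,w,x}; that leaves t.
At row 4, column 6: row 4 has {r,s,t,u,v}; column 6 has {r,s,t,u,v,w}; that leaves x.
At row 5, column 2: row 5 has {r,v,w,x}; column 2 has {s,u,v,x}; that leaves t.
At row 5, column 4: row 5 has {r,t,v,w,x}; column 4 has {r,s,t,v,x}; that leaves u.
At row 5, column 5: row 5 has {r,t,u,v,w,x}; column 5 has {r,t,w,x}; that leaves s.
At row 6, column 1: row 6 has {r,s,t,v}; column 1 has {r,s,u,v,w}; that leaves x.
At row 6, column 4: row 6 has {r,s,t,v,x}; column 4 has {r,s,t,u,v,x}; that leaves w.
At row 6, column 5: row 6 has {r,s,t,v,w,x}; column 5 has {r,s,t,w,x}; that leaves u.
At row 7, column 1: row 7 has {s,u,v,w,x}; column 1 has {r,s,u,v,w,x}; that leaves t.
At row 7, column 3: row 7 has {s,t,u,v,w,x}; column 3 has {t,u,v,w,x}; that leaves r.
At row 2, column 2: row 2 has {t,u,w,x}; column 2 has {s,t,u,v,x}; that leaves r.
At row 2, column 3: row 2 has {r,t,u,w,x}; column 3 has {r,t,u,v,w,x}; that leaves s.
At row 2, column 5: row 2 has {r,s,t,u,w,x}; column 5 has {r,s,t,u,w,x}; that leaves v.
At row 4, column 2: row 4 has {r,s,t,u,v,x}; column 2 has {r,s,t,u,v,x}; that leaves w.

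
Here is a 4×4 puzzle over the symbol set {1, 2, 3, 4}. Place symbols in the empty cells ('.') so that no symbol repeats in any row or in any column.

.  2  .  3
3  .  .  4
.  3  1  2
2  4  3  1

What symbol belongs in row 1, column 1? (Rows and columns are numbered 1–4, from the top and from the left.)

(r1,c3) = 4
(r2,c2) = 1
(r2,c3) = 2
(r3,c1) = 4
(r1,c1) = 1

1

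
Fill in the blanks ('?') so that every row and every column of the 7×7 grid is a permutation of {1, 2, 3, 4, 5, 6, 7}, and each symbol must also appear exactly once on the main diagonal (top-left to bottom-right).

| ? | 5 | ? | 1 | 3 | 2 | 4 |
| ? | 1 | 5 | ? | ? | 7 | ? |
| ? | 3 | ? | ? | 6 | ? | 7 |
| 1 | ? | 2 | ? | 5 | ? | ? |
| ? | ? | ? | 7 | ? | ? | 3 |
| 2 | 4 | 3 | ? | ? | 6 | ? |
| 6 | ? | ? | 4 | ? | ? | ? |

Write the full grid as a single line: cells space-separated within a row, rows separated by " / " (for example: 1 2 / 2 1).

7 5 6 1 3 2 4 / 3 1 5 6 4 7 2 / 5 3 4 2 6 1 7 / 1 7 2 3 5 4 6 / 4 6 1 7 2 5 3 / 2 4 3 5 7 6 1 / 6 2 7 4 1 3 5

(r1,c1) = 7
(r1,c3) = 6
(r3,c3) = 4
(r4,c4) = 3
(r4,c6) = 4
(r4,c7) = 6
(r5,c3) = 1
(r5,c5) = 2
(r5,c6) = 5
(r6,c4) = 5
(r6,c7) = 1
(r7,c3) = 7
(r7,c5) = 1
(r7,c6) = 3
(r7,c7) = 5
(r2,c5) = 4
(r2,c7) = 2
(r3,c1) = 5
(r3,c4) = 2
(r3,c6) = 1
(r4,c2) = 7
(r5,c1) = 4
(r5,c2) = 6
(r6,c5) = 7
(r7,c2) = 2
(r2,c1) = 3
(r2,c4) = 6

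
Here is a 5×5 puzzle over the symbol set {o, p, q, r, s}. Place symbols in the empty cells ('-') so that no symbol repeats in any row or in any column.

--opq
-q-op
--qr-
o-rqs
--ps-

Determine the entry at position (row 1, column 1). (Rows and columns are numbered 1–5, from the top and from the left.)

(r2,c3) = s
(r3,c5) = o
(r4,c2) = p
(r5,c5) = r
(r2,c1) = r
(r3,c2) = s
(r5,c1) = q
(r5,c2) = o
(r1,c1) = s

s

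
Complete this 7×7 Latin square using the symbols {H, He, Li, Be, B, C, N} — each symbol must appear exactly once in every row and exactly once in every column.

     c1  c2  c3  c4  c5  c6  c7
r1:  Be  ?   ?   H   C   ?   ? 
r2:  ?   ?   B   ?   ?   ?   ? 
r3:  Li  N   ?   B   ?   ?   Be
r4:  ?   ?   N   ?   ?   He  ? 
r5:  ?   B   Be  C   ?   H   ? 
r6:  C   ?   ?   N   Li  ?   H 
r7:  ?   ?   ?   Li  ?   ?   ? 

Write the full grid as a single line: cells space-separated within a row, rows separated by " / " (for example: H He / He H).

Be He Li H C N B / H C B He Be Li N / Li N H B He C Be / B Li N Be H He C / He B Be C N H Li / C Be He N Li B H / N H C Li B Be He

At row 3, column 6: row 3 has {Li,Be,B,N}; column 6 has {H,He}; that leaves C.
At row 4, column 4: row 4 has {He,N}; column 4 has {H,Li,B,C,N}; that leaves Be.
At row 6, column 3: row 6 has {H,Li,C,N}; column 3 has {Be,B,N}; that leaves He.
At row 1, column 3: row 1 has {H,Be,C}; column 3 has {He,Be,B,N}; that leaves Li.
At row 2, column 4: row 2 has {B}; column 4 has {H,Li,Be,B,C,N}; that leaves He.
At row 3, column 3: row 3 has {Li,Be,B,C,N}; column 3 has {He,Li,Be,B,N}; that leaves H.
At row 3, column 5: row 3 has {H,Li,Be,B,C,N}; column 5 has {Li,C}; that leaves He.
At row 5, column 5: row 5 has {H,Be,B,C}; column 5 has {He,Li,C}; that leaves N.
At row 6, column 2: row 6 has {H,He,Li,C,N}; column 2 has {B,N}; that leaves Be.
At row 6, column 6: row 6 has {H,He,Li,Be,C,N}; column 6 has {H,He,C}; that leaves B.
At row 7, column 3: row 7 has {Li}; column 3 has {H,He,Li,Be,B,N}; that leaves C.
At row 1, column 2: row 1 has {H,Li,Be,C}; column 2 has {Be,B,N}; that leaves He.
At row 1, column 6: row 1 has {H,He,Li,Be,C}; column 6 has {H,He,B,C}; that leaves N.
At row 1, column 7: row 1 has {H,He,Li,Be,C,N}; column 7 has {H,Be}; that leaves B.
At row 5, column 1: row 5 has {H,Be,B,C,N}; column 1 has {Li,Be,C}; that leaves He.
At row 5, column 7: row 5 has {H,He,Be,B,C,N}; column 7 has {H,Be,B}; that leaves Li.
At row 7, column 2: row 7 has {Li,C}; column 2 has {He,Be,B,N}; that leaves H.
At row 7, column 6: row 7 has {H,Li,C}; column 6 has {H,He,B,C,N}; that leaves Be.
At row 2, column 6: row 2 has {He,B}; column 6 has {H,He,Be,B,C,N}; that leaves Li.
At row 4, column 7: row 4 has {He,Be,N}; column 7 has {H,Li,Be,B}; that leaves C.
At row 7, column 5: row 7 has {H,Li,Be,C}; column 5 has {He,Li,C,N}; that leaves B.
At row 2, column 2: row 2 has {He,Li,B}; column 2 has {H,He,Be,B,N}; that leaves C.
At row 2, column 7: row 2 has {He,Li,B,C}; column 7 has {H,Li,Be,B,C}; that leaves N.
At row 4, column 2: row 4 has {He,Be,C,N}; column 2 has {H,He,Be,B,C,N}; that leaves Li.
At row 4, column 5: row 4 has {He,Li,Be,C,N}; column 5 has {He,Li,B,C,N}; that leaves H.
At row 7, column 1: row 7 has {H,Li,Be,B,C}; column 1 has {He,Li,Be,C}; that leaves N.
At row 7, column 7: row 7 has {H,Li,Be,B,C,N}; column 7 has {H,Li,Be,B,C,N}; that leaves He.
At row 2, column 1: row 2 has {He,Li,B,C,N}; column 1 has {He,Li,Be,C,N}; that leaves H.
At row 2, column 5: row 2 has {H,He,Li,B,C,N}; column 5 has {H,He,Li,B,C,N}; that leaves Be.
At row 4, column 1: row 4 has {H,He,Li,Be,C,N}; column 1 has {H,He,Li,Be,C,N}; that leaves B.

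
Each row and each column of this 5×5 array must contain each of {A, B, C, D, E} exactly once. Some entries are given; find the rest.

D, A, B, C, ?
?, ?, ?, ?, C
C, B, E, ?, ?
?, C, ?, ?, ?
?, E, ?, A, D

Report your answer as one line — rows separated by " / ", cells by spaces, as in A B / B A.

D A B C E / E D A B C / C B E D A / A C D E B / B E C A D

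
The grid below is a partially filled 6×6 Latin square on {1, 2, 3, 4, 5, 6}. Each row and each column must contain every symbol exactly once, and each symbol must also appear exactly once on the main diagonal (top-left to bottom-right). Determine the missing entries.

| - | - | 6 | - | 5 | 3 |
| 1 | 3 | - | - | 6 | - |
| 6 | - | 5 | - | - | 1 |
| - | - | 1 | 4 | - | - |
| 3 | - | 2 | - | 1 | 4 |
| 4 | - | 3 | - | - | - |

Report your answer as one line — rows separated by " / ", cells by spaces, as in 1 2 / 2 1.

2 4 6 1 5 3 / 1 3 4 2 6 5 / 6 2 5 3 4 1 / 5 6 1 4 3 2 / 3 5 2 6 1 4 / 4 1 3 5 2 6

(r1,c1) = 2
(r1,c4) = 1
(r2,c3) = 4
(r4,c1) = 5
(r6,c5) = 2
(r6,c6) = 6
(r1,c2) = 4
(r3,c2) = 2
(r3,c4) = 3
(r3,c5) = 4
(r4,c2) = 6
(r4,c5) = 3
(r4,c6) = 2
(r5,c2) = 5
(r5,c4) = 6
(r6,c2) = 1
(r6,c4) = 5
(r2,c4) = 2
(r2,c6) = 5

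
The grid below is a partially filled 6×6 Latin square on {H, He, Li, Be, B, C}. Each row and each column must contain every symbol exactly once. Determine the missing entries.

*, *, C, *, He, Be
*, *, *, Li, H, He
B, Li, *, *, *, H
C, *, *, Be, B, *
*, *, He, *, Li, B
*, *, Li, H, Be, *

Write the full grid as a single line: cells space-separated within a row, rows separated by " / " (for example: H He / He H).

Li H C B He Be / Be C B Li H He / B Li Be He C H / C He H Be B Li / H Be He C Li B / He B Li H Be C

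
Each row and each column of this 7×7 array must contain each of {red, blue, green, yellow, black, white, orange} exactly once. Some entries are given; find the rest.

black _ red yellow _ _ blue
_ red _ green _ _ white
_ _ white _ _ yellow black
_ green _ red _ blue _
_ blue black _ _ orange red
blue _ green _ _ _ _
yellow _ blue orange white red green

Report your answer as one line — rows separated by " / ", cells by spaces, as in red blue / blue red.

black white red yellow orange green blue / orange red yellow green blue black white / red orange white blue green yellow black / white green orange red black blue yellow / green blue black white yellow orange red / blue yellow green black red white orange / yellow black blue orange white red green

At row 2, column 1: row 2 has {red,green,white}; column 1 has {blue,yellow,black}; that leaves orange.
At row 2, column 3: row 2 has {red,green,white,orange}; column 3 has {red,blue,green,black,white}; that leaves yellow.
At row 2, column 6: row 2 has {red,green,yellow,white,orange}; column 6 has {red,blue,yellow,orange}; that leaves black.
At row 3, column 2: row 3 has {yellow,black,white}; column 2 has {red,blue,green}; that leaves orange.
At row 3, column 4: row 3 has {yellow,black,white,orange}; column 4 has {red,green,yellow,orange}; that leaves blue.
At row 4, column 1: row 4 has {red,blue,green}; column 1 has {blue,yellow,black,orange}; that leaves white.
At row 4, column 3: row 4 has {red,blue,green,white}; column 3 has {red,blue,green,yellow,black,white}; that leaves orange.
At row 4, column 7: row 4 has {red,blue,green,white,orange}; column 7 has {red,blue,green,black,white}; that leaves yellow.
At row 5, column 1: row 5 has {red,blue,black,orange}; column 1 has {blue,yellow,black,white,orange}; that leaves green.
At row 5, column 4: row 5 has {red,blue,green,black,orange}; column 4 has {red,blue,green,yellow,orange}; that leaves white.
At row 5, column 5: row 5 has {red,blue,green,black,white,orange}; column 5 has {white}; that leaves yellow.
At row 6, column 4: row 6 has {blue,green}; column 4 has {red,blue,green,yellow,white,orange}; that leaves black.
At row 6, column 6: row 6 has {blue,green,black}; column 6 has {red,blue,yellow,black,orange}; that leaves white.
At row 6, column 7: row 6 has {blue,green,black,white}; column 7 has {red,blue,green,yellow,black,white}; that leaves orange.
At row 7, column 2: row 7 has {red,blue,green,yellow,white,orange}; column 2 has {red,blue,green,orange}; that leaves black.
At row 1, column 2: row 1 has {red,blue,yellow,black}; column 2 has {red,blue,green,black,orange}; that leaves white.
At row 1, column 6: row 1 has {red,blue,yellow,black,white}; column 6 has {red,blue,yellow,black,white,orange}; that leaves green.
At row 2, column 5: row 2 has {red,green,yellow,black,white,orange}; column 5 has {yellow,white}; that leaves blue.
At row 3, column 1: row 3 has {blue,yellow,black,white,orange}; column 1 has {blue,green,yellow,black,white,orange}; that leaves red.
At row 3, column 5: row 3 has {red,blue,yellow,black,white,orange}; column 5 has {blue,yellow,white}; that leaves green.
At row 4, column 5: row 4 has {red,blue,green,yellow,white,orange}; column 5 has {blue,green,yellow,white}; that leaves black.
At row 6, column 2: row 6 has {blue,green,black,white,orange}; column 2 has {red,blue,green,black,white,orange}; that leaves yellow.
At row 6, column 5: row 6 has {blue,green,yellow,black,white,orange}; column 5 has {blue,green,yellow,black,white}; that leaves red.
At row 1, column 5: row 1 has {red,blue,green,yellow,black,white}; column 5 has {red,blue,green,yellow,black,white}; that leaves orange.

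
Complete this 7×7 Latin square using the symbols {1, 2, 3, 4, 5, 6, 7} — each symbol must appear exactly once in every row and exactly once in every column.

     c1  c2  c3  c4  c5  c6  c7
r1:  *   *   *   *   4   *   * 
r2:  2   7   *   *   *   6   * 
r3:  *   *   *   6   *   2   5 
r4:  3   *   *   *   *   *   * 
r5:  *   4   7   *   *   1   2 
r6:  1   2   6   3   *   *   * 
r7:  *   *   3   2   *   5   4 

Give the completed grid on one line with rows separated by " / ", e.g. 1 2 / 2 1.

5 6 2 7 4 3 1 / 2 7 5 4 1 6 3 / 4 3 1 6 7 2 5 / 3 5 4 1 2 7 6 / 6 4 7 5 3 1 2 / 1 2 6 3 5 4 7 / 7 1 3 2 6 5 4

(r5,c4) = 5
(r6,c7) = 7
(r5,c1) = 6
(r5,c5) = 3
(r6,c5) = 5
(r6,c6) = 4
(r7,c1) = 7
(r1,c1) = 5
(r2,c5) = 1
(r2,c7) = 3
(r3,c1) = 4
(r3,c3) = 1
(r3,c5) = 7
(r4,c6) = 7
(r7,c5) = 6
(r1,c3) = 2
(r1,c6) = 3
(r2,c4) = 4
(r3,c2) = 3
(r4,c4) = 1
(r4,c5) = 2
(r4,c7) = 6
(r7,c2) = 1
(r1,c2) = 6
(r1,c4) = 7
(r1,c7) = 1
(r2,c3) = 5
(r4,c2) = 5
(r4,c3) = 4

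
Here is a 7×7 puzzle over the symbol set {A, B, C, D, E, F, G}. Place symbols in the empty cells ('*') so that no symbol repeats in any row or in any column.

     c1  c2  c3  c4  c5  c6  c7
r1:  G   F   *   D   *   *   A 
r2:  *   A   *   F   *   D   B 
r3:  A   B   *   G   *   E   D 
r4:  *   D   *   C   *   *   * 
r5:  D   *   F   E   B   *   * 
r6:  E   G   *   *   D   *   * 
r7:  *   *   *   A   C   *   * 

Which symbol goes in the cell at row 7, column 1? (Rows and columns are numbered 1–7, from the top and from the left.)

B

(r1,c5) = E
(r2,c1) = C
(r2,c5) = G
(r3,c3) = C
(r3,c5) = F
(r4,c5) = A
(r5,c2) = C
(r5,c7) = G
(r6,c4) = B
(r7,c2) = E
(r7,c7) = F
(r1,c3) = B
(r1,c6) = C
(r2,c3) = E
(r4,c3) = G
(r4,c7) = E
(r5,c6) = A
(r6,c3) = A
(r6,c6) = F
(r6,c7) = C
(r7,c1) = B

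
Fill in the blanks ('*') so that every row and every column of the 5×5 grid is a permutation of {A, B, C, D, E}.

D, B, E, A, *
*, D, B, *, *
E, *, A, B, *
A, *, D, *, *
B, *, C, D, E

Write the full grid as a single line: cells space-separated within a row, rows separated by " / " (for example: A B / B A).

(r1,c5) = C
(r2,c1) = C
(r2,c4) = E
(r2,c5) = A
(r3,c2) = C
(r3,c5) = D
(r4,c2) = E
(r4,c4) = C
(r4,c5) = B
(r5,c2) = A

D B E A C / C D B E A / E C A B D / A E D C B / B A C D E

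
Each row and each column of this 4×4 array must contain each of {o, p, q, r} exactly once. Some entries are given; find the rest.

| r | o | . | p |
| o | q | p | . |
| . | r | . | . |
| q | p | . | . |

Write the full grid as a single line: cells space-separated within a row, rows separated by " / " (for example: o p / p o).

Cell (r1,c3): row 1 has {o,p,r}; column 3 has {p} → q.
Cell (r2,c4): row 2 has {o,p,q}; column 4 has {p} → r.
Cell (r3,c1): row 3 has {r}; column 1 has {o,q,r} → p.
Cell (r3,c3): row 3 has {p,r}; column 3 has {p,q} → o.
Cell (r3,c4): row 3 has {o,p,r}; column 4 has {p,r} → q.
Cell (r4,c3): row 4 has {p,q}; column 3 has {o,p,q} → r.
Cell (r4,c4): row 4 has {p,q,r}; column 4 has {p,q,r} → o.

r o q p / o q p r / p r o q / q p r o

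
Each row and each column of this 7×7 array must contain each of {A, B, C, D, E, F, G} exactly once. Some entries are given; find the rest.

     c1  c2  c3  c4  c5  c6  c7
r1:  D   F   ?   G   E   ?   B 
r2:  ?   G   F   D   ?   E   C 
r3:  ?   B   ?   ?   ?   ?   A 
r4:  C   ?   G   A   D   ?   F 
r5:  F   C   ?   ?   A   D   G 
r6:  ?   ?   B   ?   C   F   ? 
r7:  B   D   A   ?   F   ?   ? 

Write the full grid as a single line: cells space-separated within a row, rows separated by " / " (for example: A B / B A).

(r1,c3) = C
(r1,c6) = A
(r2,c1) = A
(r2,c5) = B
(r3,c5) = G
(r3,c6) = C
(r4,c2) = E
(r4,c6) = B
(r5,c3) = E
(r5,c4) = B
(r6,c2) = A
(r6,c4) = E
(r6,c7) = D
(r7,c4) = C
(r7,c6) = G
(r7,c7) = E
(r3,c1) = E
(r3,c3) = D
(r3,c4) = F
(r6,c1) = G

D F C G E A B / A G F D B E C / E B D F G C A / C E G A D B F / F C E B A D G / G A B E C F D / B D A C F G E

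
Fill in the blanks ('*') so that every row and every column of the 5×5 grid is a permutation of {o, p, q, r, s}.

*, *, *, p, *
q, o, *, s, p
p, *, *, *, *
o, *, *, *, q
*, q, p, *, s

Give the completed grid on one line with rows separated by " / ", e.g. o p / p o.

s r q p o / q o r s p / p s o q r / o p s r q / r q p o s

At row 2, column 3: row 2 has {o,p,q,s}; column 3 has {p}; that leaves r.
At row 4, column 3: row 4 has {o,q}; column 3 has {p,r}; that leaves s.
At row 4, column 4: row 4 has {o,q,s}; column 4 has {p,s}; that leaves r.
At row 5, column 1: row 5 has {p,q,s}; column 1 has {o,p,q}; that leaves r.
At row 5, column 4: row 5 has {p,q,r,s}; column 4 has {p,r,s}; that leaves o.
At row 1, column 1: row 1 has {p}; column 1 has {o,p,q,r}; that leaves s.
At row 1, column 2: row 1 has {p,s}; column 2 has {o,q}; that leaves r.
At row 1, column 5: row 1 has {p,r,s}; column 5 has {p,q,s}; that leaves o.
At row 3, column 2: row 3 has {p}; column 2 has {o,q,r}; that leaves s.
At row 3, column 4: row 3 has {p,s}; column 4 has {o,p,r,s}; that leaves q.
At row 3, column 5: row 3 has {p,q,s}; column 5 has {o,p,q,s}; that leaves r.
At row 4, column 2: row 4 has {o,q,r,s}; column 2 has {o,q,r,s}; that leaves p.
At row 1, column 3: row 1 has {o,p,r,s}; column 3 has {p,r,s}; that leaves q.
At row 3, column 3: row 3 has {p,q,r,s}; column 3 has {p,q,r,s}; that leaves o.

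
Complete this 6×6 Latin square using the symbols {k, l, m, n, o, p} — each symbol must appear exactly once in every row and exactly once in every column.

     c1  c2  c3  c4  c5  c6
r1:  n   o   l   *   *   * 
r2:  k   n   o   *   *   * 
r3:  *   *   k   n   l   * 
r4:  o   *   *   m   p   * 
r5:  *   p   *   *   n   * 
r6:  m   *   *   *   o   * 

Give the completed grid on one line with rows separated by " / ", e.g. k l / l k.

n o l p k m / k n o l m p / p m k n l o / o k n m p l / l p m o n k / m l p k o n

At row 2, column 5: row 2 has {k,n,o}; column 5 has {l,n,o,p}; that leaves m.
At row 3, column 1: row 3 has {k,l,n}; column 1 has {k,m,n,o}; that leaves p.
At row 3, column 2: row 3 has {k,l,n,p}; column 2 has {n,o,p}; that leaves m.
At row 3, column 6: row 3 has {k,l,m,n,p}; column 6 is empty so far; that leaves o.
At row 4, column 3: row 4 has {m,o,p}; column 3 has {k,l,o}; that leaves n.
At row 5, column 1: row 5 has {n,p}; column 1 has {k,m,n,o,p}; that leaves l.
At row 5, column 3: row 5 has {l,n,p}; column 3 has {k,l,n,o}; that leaves m.
At row 5, column 6: row 5 has {l,m,n,p}; column 6 has {o}; that leaves k.
At row 6, column 3: row 6 has {m,o}; column 3 has {k,l,m,n,o}; that leaves p.
At row 1, column 5: row 1 has {l,n,o}; column 5 has {l,m,n,o,p}; that leaves k.
At row 4, column 6: row 4 has {m,n,o,p}; column 6 has {k,o}; that leaves l.
At row 5, column 4: row 5 has {k,l,m,n,p}; column 4 has {m,n}; that leaves o.
At row 6, column 6: row 6 has {m,o,p}; column 6 has {k,l,o}; that leaves n.
At row 1, column 4: row 1 has {k,l,n,o}; column 4 has {m,n,o}; that leaves p.
At row 1, column 6: row 1 has {k,l,n,o,p}; column 6 has {k,l,n,o}; that leaves m.
At row 2, column 4: row 2 has {k,m,n,o}; column 4 has {m,n,o,p}; that leaves l.
At row 2, column 6: row 2 has {k,l,m,n,o}; column 6 has {k,l,m,n,o}; that leaves p.
At row 4, column 2: row 4 has {l,m,n,o,p}; column 2 has {m,n,o,p}; that leaves k.
At row 6, column 2: row 6 has {m,n,o,p}; column 2 has {k,m,n,o,p}; that leaves l.
At row 6, column 4: row 6 has {l,m,n,o,p}; column 4 has {l,m,n,o,p}; that leaves k.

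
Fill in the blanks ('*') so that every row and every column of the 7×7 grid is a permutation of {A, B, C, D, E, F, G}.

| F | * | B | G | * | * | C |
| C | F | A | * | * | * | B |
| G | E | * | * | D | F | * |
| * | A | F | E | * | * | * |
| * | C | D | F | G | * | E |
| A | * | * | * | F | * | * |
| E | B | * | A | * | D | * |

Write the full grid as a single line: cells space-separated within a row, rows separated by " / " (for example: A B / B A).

F D B G A E C / C F A D E G B / G E C B D F A / D A F E B C G / B C D F G A E / A G E C F B D / E B G A C D F

At row 1, column 2: row 1 has {B,C,F,G}; column 2 has {A,B,C,E,F}; that leaves D.
At row 2, column 4: row 2 has {A,B,C,F}; column 4 has {A,E,F,G}; that leaves D.
At row 2, column 5: row 2 has {A,B,C,D,F}; column 5 has {D,F,G}; that leaves E.
At row 2, column 6: row 2 has {A,B,C,D,E,F}; column 6 has {D,F}; that leaves G.
At row 3, column 3: row 3 has {D,E,F,G}; column 3 has {A,B,D,F}; that leaves C.
At row 3, column 4: row 3 has {C,D,E,F,G}; column 4 has {A,D,E,F,G}; that leaves B.
At row 3, column 7: row 3 has {B,C,D,E,F,G}; column 7 has {B,C,E}; that leaves A.
At row 5, column 1: row 5 has {C,D,E,F,G}; column 1 has {A,C,E,F,G}; that leaves B.
At row 5, column 6: row 5 has {B,C,D,E,F,G}; column 6 has {D,F,G}; that leaves A.
At row 6, column 2: row 6 has {A,F}; column 2 has {A,B,C,D,E,F}; that leaves G.
At row 6, column 3: row 6 has {A,F,G}; column 3 has {A,B,C,D,F}; that leaves E.
At row 6, column 4: row 6 has {A,E,F,G}; column 4 has {A,B,D,E,F,G}; that leaves C.
At row 6, column 6: row 6 has {A,C,E,F,G}; column 6 has {A,D,F,G}; that leaves B.
At row 6, column 7: row 6 has {A,B,C,E,F,G}; column 7 has {A,B,C,E}; that leaves D.
At row 7, column 3: row 7 has {A,B,D,E}; column 3 has {A,B,C,D,E,F}; that leaves G.
At row 7, column 5: row 7 has {A,B,D,E,G}; column 5 has {D,E,F,G}; that leaves C.
At row 7, column 7: row 7 has {A,B,C,D,E,G}; column 7 has {A,B,C,D,E}; that leaves F.
At row 1, column 5: row 1 has {B,C,D,F,G}; column 5 has {C,D,E,F,G}; that leaves A.
At row 1, column 6: row 1 has {A,B,C,D,F,G}; column 6 has {A,B,D,F,G}; that leaves E.
At row 4, column 1: row 4 has {A,E,F}; column 1 has {A,B,C,E,F,G}; that leaves D.
At row 4, column 5: row 4 has {A,D,E,F}; column 5 has {A,C,D,E,F,G}; that leaves B.
At row 4, column 6: row 4 has {A,B,D,E,F}; column 6 has {A,B,D,E,F,G}; that leaves C.
At row 4, column 7: row 4 has {A,B,C,D,E,F}; column 7 has {A,B,C,D,E,F}; that leaves G.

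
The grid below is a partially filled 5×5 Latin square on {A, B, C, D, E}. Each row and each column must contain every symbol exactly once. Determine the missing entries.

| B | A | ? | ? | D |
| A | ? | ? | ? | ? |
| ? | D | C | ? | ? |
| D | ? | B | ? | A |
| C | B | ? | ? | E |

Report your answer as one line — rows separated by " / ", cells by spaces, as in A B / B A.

B A E C D / A E D B C / E D C A B / D C B E A / C B A D E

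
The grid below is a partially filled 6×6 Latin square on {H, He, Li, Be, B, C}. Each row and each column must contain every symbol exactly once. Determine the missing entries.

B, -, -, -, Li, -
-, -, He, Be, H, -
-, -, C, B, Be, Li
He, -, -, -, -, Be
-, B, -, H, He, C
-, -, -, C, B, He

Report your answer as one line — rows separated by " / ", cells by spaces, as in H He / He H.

B C Be He Li H / C Li He Be H B / H He C B Be Li / He H B Li C Be / Be B Li H He C / Li Be H C B He

(r1,c4): row 1 has {Li,B}; column 4 has {H,Be,B,C}, so it must be He.
(r1,c6): row 1 has {He,Li,B}; column 6 has {He,Li,Be,C}, so it must be H.
(r2,c6): row 2 has {H,He,Be}; column 6 has {H,He,Li,Be,C}, so it must be B.
(r3,c1): row 3 has {Li,Be,B,C}; column 1 has {He,B}, so it must be H.
(r3,c2): row 3 has {H,Li,Be,B,C}; column 2 has {B}, so it must be He.
(r4,c4): row 4 has {He,Be}; column 4 has {H,He,Be,B,C}, so it must be Li.
(r4,c5): row 4 has {He,Li,Be}; column 5 has {H,He,Li,Be,B}, so it must be C.
(r1,c3): row 1 has {H,He,Li,B}; column 3 has {He,C}, so it must be Be.
(r4,c2): row 4 has {He,Li,Be,C}; column 2 has {He,B}, so it must be H.
(r4,c3): row 4 has {H,He,Li,Be,C}; column 3 has {He,Be,C}, so it must be B.
(r5,c3): row 5 has {H,He,B,C}; column 3 has {He,Be,B,C}, so it must be Li.
(r6,c3): row 6 has {He,B,C}; column 3 has {He,Li,Be,B,C}, so it must be H.
(r1,c2): row 1 has {H,He,Li,Be,B}; column 2 has {H,He,B}, so it must be C.
(r2,c2): row 2 has {H,He,Be,B}; column 2 has {H,He,B,C}, so it must be Li.
(r5,c1): row 5 has {H,He,Li,B,C}; column 1 has {H,He,B}, so it must be Be.
(r6,c1): row 6 has {H,He,B,C}; column 1 has {H,He,Be,B}, so it must be Li.
(r6,c2): row 6 has {H,He,Li,B,C}; column 2 has {H,He,Li,B,C}, so it must be Be.
(r2,c1): row 2 has {H,He,Li,Be,B}; column 1 has {H,He,Li,Be,B}, so it must be C.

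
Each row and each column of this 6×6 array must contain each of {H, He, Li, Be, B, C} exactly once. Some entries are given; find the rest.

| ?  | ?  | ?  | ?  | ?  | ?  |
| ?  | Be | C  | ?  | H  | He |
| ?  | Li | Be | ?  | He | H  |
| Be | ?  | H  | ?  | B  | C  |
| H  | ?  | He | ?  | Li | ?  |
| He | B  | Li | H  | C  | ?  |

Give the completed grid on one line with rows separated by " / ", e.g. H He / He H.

C H B He Be Li / Li Be C B H He / B Li Be C He H / Be He H Li B C / H C He Be Li B / He B Li H C Be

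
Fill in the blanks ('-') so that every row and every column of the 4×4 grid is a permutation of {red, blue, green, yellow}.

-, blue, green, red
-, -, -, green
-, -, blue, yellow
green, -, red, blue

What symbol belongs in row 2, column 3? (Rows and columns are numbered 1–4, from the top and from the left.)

yellow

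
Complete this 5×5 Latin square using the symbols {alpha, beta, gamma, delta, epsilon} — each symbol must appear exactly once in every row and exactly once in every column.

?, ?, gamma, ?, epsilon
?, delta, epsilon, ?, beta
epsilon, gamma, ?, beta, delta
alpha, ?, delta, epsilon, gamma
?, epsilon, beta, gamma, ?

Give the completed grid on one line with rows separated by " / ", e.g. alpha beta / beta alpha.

beta alpha gamma delta epsilon / gamma delta epsilon alpha beta / epsilon gamma alpha beta delta / alpha beta delta epsilon gamma / delta epsilon beta gamma alpha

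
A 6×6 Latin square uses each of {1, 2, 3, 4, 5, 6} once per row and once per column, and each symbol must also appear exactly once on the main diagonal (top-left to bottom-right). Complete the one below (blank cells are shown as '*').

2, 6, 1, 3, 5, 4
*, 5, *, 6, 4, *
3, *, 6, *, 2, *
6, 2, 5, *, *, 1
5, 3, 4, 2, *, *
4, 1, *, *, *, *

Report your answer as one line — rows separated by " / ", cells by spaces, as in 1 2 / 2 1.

2 6 1 3 5 4 / 1 5 3 6 4 2 / 3 4 6 1 2 5 / 6 2 5 4 3 1 / 5 3 4 2 1 6 / 4 1 2 5 6 3

Cell (r2,c1): row 2 has {4,5,6}; column 1 has {2,3,4,5,6} → 1.
Cell (r3,c2): row 3 has {2,3,6}; column 2 has {1,2,3,5,6} → 4.
Cell (r3,c6): row 3 has {2,3,4,6}; column 6 has {1,4} → 5.
Cell (r4,c4): row 4 has {1,2,5,6}; column 4 has {2,3,6}; the diagonal has {2,5,6} → 4.
Cell (r4,c5): row 4 has {1,2,4,5,6}; column 5 has {2,4,5} → 3.
Cell (r5,c5): row 5 has {2,3,4,5}; column 5 has {2,3,4,5}; the diagonal has {2,4,5,6} → 1.
Cell (r5,c6): row 5 has {1,2,3,4,5}; column 6 has {1,4,5} → 6.
Cell (r6,c4): row 6 has {1,4}; column 4 has {2,3,4,6} → 5.
Cell (r6,c5): row 6 has {1,4,5}; column 5 has {1,2,3,4,5} → 6.
Cell (r6,c6): row 6 has {1,4,5,6}; column 6 has {1,4,5,6}; the diagonal has {1,2,4,5,6} → 3.
Cell (r2,c6): row 2 has {1,4,5,6}; column 6 has {1,3,4,5,6} → 2.
Cell (r3,c4): row 3 has {2,3,4,5,6}; column 4 has {2,3,4,5,6} → 1.
Cell (r6,c3): row 6 has {1,3,4,5,6}; column 3 has {1,4,5,6} → 2.
Cell (r2,c3): row 2 has {1,2,4,5,6}; column 3 has {1,2,4,5,6} → 3.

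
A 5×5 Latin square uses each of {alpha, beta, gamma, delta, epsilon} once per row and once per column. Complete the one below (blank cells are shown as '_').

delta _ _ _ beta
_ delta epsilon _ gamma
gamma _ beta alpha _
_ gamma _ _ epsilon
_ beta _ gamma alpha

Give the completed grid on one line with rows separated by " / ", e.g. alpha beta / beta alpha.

row 1 has {beta,delta}; column 4 has {alpha,gamma} — only epsilon is left for (r1,c4).
row 2 has {gamma,delta,epsilon}; column 4 has {alpha,gamma,epsilon} — only beta is left for (r2,c4).
row 3 has {alpha,beta,gamma}; column 2 has {beta,gamma,delta} — only epsilon is left for (r3,c2).
row 3 has {alpha,beta,gamma,epsilon}; column 5 has {alpha,beta,gamma,epsilon} — only delta is left for (r3,c5).
row 4 has {gamma,epsilon}; column 4 has {alpha,beta,gamma,epsilon} — only delta is left for (r4,c4).
row 5 has {alpha,beta,gamma}; column 1 has {gamma,delta} — only epsilon is left for (r5,c1).
row 5 has {alpha,beta,gamma,epsilon}; column 3 has {beta,epsilon} — only delta is left for (r5,c3).
row 1 has {beta,delta,epsilon}; column 2 has {beta,gamma,delta,epsilon} — only alpha is left for (r1,c2).
row 1 has {alpha,beta,delta,epsilon}; column 3 has {beta,delta,epsilon} — only gamma is left for (r1,c3).
row 2 has {beta,gamma,delta,epsilon}; column 1 has {gamma,delta,epsilon} — only alpha is left for (r2,c1).
row 4 has {gamma,delta,epsilon}; column 1 has {alpha,gamma,delta,epsilon} — only beta is left for (r4,c1).
row 4 has {beta,gamma,delta,epsilon}; column 3 has {beta,gamma,delta,epsilon} — only alpha is left for (r4,c3).

delta alpha gamma epsilon beta / alpha delta epsilon beta gamma / gamma epsilon beta alpha delta / beta gamma alpha delta epsilon / epsilon beta delta gamma alpha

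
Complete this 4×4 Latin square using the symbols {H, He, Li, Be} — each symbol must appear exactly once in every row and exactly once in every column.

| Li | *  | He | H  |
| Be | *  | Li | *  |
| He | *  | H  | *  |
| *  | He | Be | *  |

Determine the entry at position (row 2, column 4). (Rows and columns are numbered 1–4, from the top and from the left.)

He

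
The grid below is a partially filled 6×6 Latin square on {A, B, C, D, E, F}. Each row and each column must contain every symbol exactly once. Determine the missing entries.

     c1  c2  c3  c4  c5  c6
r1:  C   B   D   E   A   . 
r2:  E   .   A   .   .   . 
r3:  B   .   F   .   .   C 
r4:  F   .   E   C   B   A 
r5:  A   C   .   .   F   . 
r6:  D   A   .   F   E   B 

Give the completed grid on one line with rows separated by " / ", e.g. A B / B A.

C B D E A F / E F A B C D / B E F A D C / F D E C B A / A C B D F E / D A C F E B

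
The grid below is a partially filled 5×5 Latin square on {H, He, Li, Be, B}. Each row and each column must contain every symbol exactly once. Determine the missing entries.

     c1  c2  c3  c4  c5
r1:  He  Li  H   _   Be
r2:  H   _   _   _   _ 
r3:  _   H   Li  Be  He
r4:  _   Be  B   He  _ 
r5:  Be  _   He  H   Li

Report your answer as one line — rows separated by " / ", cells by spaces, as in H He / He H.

(r1,c4) = B
(r2,c3) = Be
(r2,c4) = Li
(r2,c5) = B
(r3,c1) = B
(r4,c1) = Li
(r4,c5) = H
(r5,c2) = B
(r2,c2) = He

He Li H B Be / H He Be Li B / B H Li Be He / Li Be B He H / Be B He H Li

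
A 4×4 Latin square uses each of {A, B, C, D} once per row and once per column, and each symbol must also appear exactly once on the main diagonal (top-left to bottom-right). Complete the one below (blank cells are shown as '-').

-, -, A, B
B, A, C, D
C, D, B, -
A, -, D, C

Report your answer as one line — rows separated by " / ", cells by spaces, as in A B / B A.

(r1,c1) = D
(r1,c2) = C
(r3,c4) = A
(r4,c2) = B

D C A B / B A C D / C D B A / A B D C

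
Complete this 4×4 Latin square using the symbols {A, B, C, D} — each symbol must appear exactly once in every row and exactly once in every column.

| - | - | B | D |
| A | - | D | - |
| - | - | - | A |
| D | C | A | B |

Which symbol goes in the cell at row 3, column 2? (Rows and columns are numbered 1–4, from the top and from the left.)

D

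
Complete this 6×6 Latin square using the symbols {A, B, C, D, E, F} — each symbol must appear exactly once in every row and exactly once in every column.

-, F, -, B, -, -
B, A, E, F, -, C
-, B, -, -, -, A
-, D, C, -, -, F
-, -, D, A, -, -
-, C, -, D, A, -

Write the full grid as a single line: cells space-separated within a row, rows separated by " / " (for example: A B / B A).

E F A B C D / B A E F D C / D B F C E A / A D C E B F / C E D A F B / F C B D A E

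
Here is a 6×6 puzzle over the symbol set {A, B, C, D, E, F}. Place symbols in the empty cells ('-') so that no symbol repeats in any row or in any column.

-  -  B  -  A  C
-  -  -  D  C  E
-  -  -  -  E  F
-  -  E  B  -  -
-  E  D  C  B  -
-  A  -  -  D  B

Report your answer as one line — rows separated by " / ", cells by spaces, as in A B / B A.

E D B F A C / B F A D C E / D B C A E F / A C E B F D / F E D C B A / C A F E D B

(r3,c4) = A
(r4,c5) = F
(r5,c6) = A
(r3,c3) = C
(r4,c6) = D
(r5,c1) = F
(r6,c3) = F
(r6,c4) = E
(r1,c4) = F
(r2,c3) = A
(r4,c2) = C
(r6,c1) = C
(r1,c2) = D
(r2,c1) = B
(r2,c2) = F
(r3,c1) = D
(r3,c2) = B
(r4,c1) = A
(r1,c1) = E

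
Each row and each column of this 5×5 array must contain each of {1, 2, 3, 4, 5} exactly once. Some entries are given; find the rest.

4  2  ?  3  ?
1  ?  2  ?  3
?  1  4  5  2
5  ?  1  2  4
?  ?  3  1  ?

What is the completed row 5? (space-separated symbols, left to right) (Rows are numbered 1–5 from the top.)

2 4 3 1 5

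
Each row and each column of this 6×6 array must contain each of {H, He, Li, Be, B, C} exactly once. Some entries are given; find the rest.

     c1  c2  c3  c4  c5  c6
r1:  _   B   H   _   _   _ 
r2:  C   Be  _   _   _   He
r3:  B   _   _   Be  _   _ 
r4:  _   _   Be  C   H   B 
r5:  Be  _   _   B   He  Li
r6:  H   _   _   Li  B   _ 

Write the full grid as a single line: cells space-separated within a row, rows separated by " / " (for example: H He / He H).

Li B H He Be C / C Be B H Li He / B He Li Be C H / He Li Be C H B / Be H C B He Li / H C He Li B Be

(r1,c4) = He
(r2,c4) = H
(r2,c5) = Li
(r3,c5) = C
(r3,c6) = H
(r5,c3) = C
(r6,c3) = He
(r1,c1) = Li
(r1,c5) = Be
(r1,c6) = C
(r2,c3) = B
(r3,c3) = Li
(r4,c1) = He
(r4,c2) = Li
(r5,c2) = H
(r6,c2) = C
(r6,c6) = Be
(r3,c2) = He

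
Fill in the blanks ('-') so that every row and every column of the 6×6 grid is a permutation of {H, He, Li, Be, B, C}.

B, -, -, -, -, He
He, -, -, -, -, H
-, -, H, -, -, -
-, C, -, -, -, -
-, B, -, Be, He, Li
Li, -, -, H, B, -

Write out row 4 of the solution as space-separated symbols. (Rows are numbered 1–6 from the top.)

Be C Li He H B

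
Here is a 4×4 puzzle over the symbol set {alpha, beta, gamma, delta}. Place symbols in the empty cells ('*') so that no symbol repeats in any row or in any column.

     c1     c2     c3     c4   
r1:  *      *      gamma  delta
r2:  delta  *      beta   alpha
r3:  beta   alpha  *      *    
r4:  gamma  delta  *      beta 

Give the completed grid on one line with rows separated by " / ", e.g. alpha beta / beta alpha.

alpha beta gamma delta / delta gamma beta alpha / beta alpha delta gamma / gamma delta alpha beta

(r1,c1) = alpha
(r1,c2) = beta
(r2,c2) = gamma
(r3,c3) = delta
(r3,c4) = gamma
(r4,c3) = alpha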